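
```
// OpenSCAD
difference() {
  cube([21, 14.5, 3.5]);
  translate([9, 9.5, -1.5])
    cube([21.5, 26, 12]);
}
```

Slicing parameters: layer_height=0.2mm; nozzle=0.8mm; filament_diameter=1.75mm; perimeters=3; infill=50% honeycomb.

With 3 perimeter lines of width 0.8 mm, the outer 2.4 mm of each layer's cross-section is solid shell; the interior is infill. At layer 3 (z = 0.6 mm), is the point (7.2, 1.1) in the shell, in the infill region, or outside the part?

shell

At z = 0.6 mm: the 21×14.5 cube contributes its full rectangle; the cube at (9, 9.5) is present — its section is the full 21.5×26 rectangle; After the difference (first − rest): starting from the 21×14.5 cube, the 21.5×26 cube at (9, 9.5) partially overlaps it — only the 60.00 mm² overlap (of its 559.00 mm²) is removed, clipping the outline — 1 connected region. Overall, the cross-section is a single solid region. The nearest boundary edge runs (21.00, 0.00)→(0.00, 0.00); distance from the point to it = 1.10 mm. The point is inside the cross-section, 1.10 mm from the nearest boundary — within the 2.4 mm shell band (3 × 0.8).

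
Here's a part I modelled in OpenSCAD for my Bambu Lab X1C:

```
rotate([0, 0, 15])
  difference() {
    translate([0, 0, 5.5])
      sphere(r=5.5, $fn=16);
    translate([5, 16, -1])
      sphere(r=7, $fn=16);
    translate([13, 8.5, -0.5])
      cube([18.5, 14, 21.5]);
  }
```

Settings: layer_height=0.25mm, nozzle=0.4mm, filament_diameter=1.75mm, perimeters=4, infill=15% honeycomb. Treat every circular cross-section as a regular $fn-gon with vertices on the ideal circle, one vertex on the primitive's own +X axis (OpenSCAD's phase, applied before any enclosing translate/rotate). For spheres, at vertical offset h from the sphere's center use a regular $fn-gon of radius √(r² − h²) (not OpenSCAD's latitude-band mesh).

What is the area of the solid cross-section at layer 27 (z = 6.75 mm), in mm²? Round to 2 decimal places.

At z = 6.75 mm: the r=5.5 sphere contributes a regular 16-gon of circumradius √(5.5²−1.25²) = 5.356 (area = (16/2)·5.356²·sin(360°/16) = 87.83 mm²); the sphere at (5, 16) does not reach this height (|z−center|=7.750 > r=7); the cube at (13, 8.5) is present — its section is the full 18.5×14 rectangle (area 259.00 mm²); After the difference (first − rest): starting from the r=5.5 sphere (87.83 mm²), the 18.5×14 cube at (13, 8.5) misses the remaining region (no effect) — area = 87.83 mm²; (rotated 15° about Z; rotation is an isometry so areas/perimeters/island counts are preserved). Overall, the cross-section is a single solid region. Net area = 87.83 mm².

87.83 mm²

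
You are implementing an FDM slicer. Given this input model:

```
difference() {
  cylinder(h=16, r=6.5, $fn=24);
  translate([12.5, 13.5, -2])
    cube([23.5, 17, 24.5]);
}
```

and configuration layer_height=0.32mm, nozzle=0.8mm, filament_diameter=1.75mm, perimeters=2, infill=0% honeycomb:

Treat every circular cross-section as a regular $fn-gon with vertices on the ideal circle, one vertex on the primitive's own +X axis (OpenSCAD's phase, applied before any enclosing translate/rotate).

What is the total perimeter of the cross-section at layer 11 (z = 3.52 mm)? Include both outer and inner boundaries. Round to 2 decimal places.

At z = 3.52 mm: the r=6.5 cylinder gives a regular 24-gon of circumradius 6.5 (constant along its height) (perimeter = 2·24·6.500·sin(180°/24) = 40.72 mm); the 23.5×17 cube at (12.5, 13.5) contributes its full rectangle (perimeter 81.00 mm); After the difference (first − rest): starting from the r=6.5 cylinder, the 23.5×17 cube at (12.5, 13.5) misses the remaining region (no effect) — boundary = 40.72 mm. Overall, the cross-section is a single solid region. Total boundary length (outer) = 40.72 mm.

40.72 mm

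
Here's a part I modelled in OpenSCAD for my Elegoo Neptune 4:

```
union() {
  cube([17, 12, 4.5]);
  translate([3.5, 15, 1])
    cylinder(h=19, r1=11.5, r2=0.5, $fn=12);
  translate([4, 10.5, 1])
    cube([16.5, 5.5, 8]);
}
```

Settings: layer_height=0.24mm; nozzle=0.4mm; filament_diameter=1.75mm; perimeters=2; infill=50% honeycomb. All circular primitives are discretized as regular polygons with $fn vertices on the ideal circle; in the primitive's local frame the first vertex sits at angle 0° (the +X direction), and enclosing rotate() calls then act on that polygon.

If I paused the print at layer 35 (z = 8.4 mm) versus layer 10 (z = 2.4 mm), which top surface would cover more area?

Layer 35 (z = 8.4): the cube does not reach this height (z outside [0, 4.5]); the cone at (3.5, 15) contributes a regular 12-gon of circumradius 7.216 (interpolated between r1=11.5 and r2=0.5 at t=0.389) (area = (12/2)·7.216²·sin(360°/12) = 156.20 mm²); the 16.5×5.5 cube at (4, 10.5) contributes its full rectangle (area 90.75 mm²); Taking the union: the regions partially overlap — summed areas 246.95 mm² minus the doubly-counted overlap 33.80 mm² gives 213.15 mm² — area = 213.15 mm². So its area = 213.15 mm². Layer 10 (z = 2.4): the 17×12 cube contributes its full rectangle (area 204.00 mm²); the cone at (3.5, 15) contributes a regular 12-gon of circumradius 10.689 (interpolated between r1=11.5 and r2=0.5 at t=0.074) (area = (12/2)·10.689²·sin(360°/12) = 342.79 mm²); the 16.5×5.5 cube at (4, 10.5) contributes its full rectangle (area 90.75 mm²); Taking the union: the regions partially overlap — summed areas 637.54 mm² minus the doubly-counted overlap 139.03 mm² gives 498.52 mm² — area = 498.52 mm². So its area = 498.52 mm². Layer 10 is larger (498.52 vs 213.15 mm²).

layer 10 (z = 2.4 mm)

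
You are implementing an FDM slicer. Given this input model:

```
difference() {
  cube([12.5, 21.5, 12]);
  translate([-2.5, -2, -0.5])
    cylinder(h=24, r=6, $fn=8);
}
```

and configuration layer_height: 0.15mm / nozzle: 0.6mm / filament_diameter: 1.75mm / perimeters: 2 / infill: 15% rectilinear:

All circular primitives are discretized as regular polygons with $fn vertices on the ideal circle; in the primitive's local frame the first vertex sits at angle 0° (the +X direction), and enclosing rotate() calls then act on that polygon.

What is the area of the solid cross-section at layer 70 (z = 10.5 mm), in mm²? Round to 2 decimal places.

263.17 mm²

At z = 10.5 mm: the cube (footprint 12.5×21.5) is included at this height (area 268.75 mm²); the r=6 cylinder at (-2.5, -2) contributes a regular 8-gon of circumradius 6 (area = (8/2)·6.000²·sin(360°/8) = 101.82 mm²); Subtracting the remaining from the first: starting from the 12.5×21.5 cube (268.75 mm²), the r=6 cylinder at (-2.5, -2) partially overlaps it — only the 5.58 mm² overlap (of its 101.82 mm²) is removed, clipping the outline — area = 263.17 mm². Overall, the cross-section is a single solid region. Net area = 263.17 mm².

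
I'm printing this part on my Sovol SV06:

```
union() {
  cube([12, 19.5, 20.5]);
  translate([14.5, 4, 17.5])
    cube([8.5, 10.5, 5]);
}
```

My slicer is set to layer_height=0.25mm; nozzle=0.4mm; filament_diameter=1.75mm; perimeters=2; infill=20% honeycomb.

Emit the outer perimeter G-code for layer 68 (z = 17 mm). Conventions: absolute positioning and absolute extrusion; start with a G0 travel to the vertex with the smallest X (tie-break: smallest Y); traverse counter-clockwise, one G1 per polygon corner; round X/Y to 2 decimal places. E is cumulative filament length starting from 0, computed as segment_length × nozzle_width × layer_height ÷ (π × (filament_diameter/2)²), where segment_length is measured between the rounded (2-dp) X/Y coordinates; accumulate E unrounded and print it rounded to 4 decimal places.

G0 X0.00 Y0.00 Z17.00
G1 X12.00 Y0.00 E0.4989
G1 X12.00 Y19.50 E1.3096
G1 X0.00 Y19.50 E1.8085
G1 X0.00 Y0.00 E2.6192

At z = 17 mm: the 12×19.5 cube contributes its full rectangle; the cube at (14.5, 4) is not intersected at this z (z outside [17.5, 22.5]); Merging all regions: only the 12×19.5 cube is present, so the union is just that shape — 1 connected region. The outline is a single polygon with 4 vertices. Extrusion per mm of travel: 0.4 × 0.25 / (π × 0.875²) = 0.041575. Accumulating E over each segment gives final E = 2.6192.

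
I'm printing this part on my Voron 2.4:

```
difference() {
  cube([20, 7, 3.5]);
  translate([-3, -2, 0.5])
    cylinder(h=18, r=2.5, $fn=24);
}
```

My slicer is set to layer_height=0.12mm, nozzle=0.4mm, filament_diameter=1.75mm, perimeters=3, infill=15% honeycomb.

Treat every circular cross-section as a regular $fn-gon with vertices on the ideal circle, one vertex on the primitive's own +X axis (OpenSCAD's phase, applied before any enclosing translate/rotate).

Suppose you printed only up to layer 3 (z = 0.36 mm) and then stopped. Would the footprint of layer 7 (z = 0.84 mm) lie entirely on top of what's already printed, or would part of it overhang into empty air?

entirely on top

Compare the two slices. At z = 0.36: the cube is present — its section is the full 20×7 rectangle (area 140.00 mm²); the cylinder at (-3, -2) is not intersected at this z (z outside [0.5, 18.5]); Taking the first minus the rest: none of the subtracted shapes is present at this height, so the 20×7 cube is unchanged — area = 140.00 mm². At z = 0.84: the cube (footprint 20×7) is included at this height (area 140.00 mm²); the r=2.5 cylinder at (-3, -2) gives a regular 24-gon of circumradius 2.5 (constant along its height) (area = (24/2)·2.500²·sin(360°/24) = 19.41 mm²); Subtracting the remaining from the first: starting from the 20×7 cube (140.00 mm²), the r=2.5 cylinder at (-3, -2) misses the remaining region (no effect) — area = 140.00 mm². Checking containment: the cross-section at z = 0.84 is a subset of the cross-section at z = 0.36.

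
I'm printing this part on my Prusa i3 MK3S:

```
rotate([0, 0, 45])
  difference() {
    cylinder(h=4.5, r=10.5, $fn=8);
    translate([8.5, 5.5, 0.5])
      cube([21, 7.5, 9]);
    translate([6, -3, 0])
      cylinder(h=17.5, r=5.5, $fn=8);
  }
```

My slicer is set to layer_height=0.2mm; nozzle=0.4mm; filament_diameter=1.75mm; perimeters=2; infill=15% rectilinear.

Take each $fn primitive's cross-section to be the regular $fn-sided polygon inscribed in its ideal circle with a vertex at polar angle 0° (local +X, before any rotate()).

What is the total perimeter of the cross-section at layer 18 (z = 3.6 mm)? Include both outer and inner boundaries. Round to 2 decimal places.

76.09 mm

At z = 3.6 mm: the r=10.5 cylinder contributes a regular 8-gon of circumradius 10.5 (perimeter = 2·8·10.500·sin(180°/8) = 64.29 mm); the cube at (8.5, 5.5) (footprint 21×7.5) is included at this height (perimeter 57.00 mm); the r=5.5 cylinder at (6, -3) gives a regular 8-gon of circumradius 5.5 (constant along its height) (perimeter = 2·8·5.500·sin(180°/8) = 33.68 mm); Subtracting the remaining from the first: starting from the r=10.5 cylinder, the 21×7.5 cube at (8.5, 5.5) misses the remaining region (no effect); the r=5.5 cylinder at (6, -3) partially overlaps it — only the 71.77 mm² overlap (of its 85.56 mm²) is removed, clipping the outline — boundary = 76.09 mm; (whole slice rotated 45° about Z — lengths, areas and connectivity unchanged). Overall, the cross-section is a single solid region. Total boundary length (outer) = 76.09 mm.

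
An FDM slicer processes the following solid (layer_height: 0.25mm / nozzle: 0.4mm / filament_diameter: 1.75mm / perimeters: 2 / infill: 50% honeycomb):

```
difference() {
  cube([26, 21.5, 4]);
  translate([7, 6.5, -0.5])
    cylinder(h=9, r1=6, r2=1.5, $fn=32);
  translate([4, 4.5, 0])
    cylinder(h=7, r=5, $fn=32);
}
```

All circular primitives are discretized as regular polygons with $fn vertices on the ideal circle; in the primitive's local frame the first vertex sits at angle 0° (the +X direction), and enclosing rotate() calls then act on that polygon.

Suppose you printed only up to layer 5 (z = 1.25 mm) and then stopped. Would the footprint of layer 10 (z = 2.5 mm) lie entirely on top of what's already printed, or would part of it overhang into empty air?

Compare the two slices. At z = 1.25: the 26×21.5 cube contributes its full rectangle (area 559.00 mm²); the cone at (7, 6.5) (r1=6→r2=1.5) has section circumradius 5.125 here — a regular 32-gon (area = (32/2)·5.125²·sin(360°/32) = 81.99 mm²); the r=5 cylinder at (4, 4.5) gives a regular 32-gon of circumradius 5 (constant along its height) (area = (32/2)·5.000²·sin(360°/32) = 78.04 mm²); After the difference (first − rest): starting from the 26×21.5 cube (559.00 mm²), the cone at (7, 6.5) lies wholly inside it (removes its full 81.99 mm² and its 32.15 mm outline becomes a hole wall); the r=5 cylinder at (4, 4.5) partially overlaps it — only the 28.26 mm² overlap (of its 78.04 mm²) is removed, clipping the outline — area = 448.75 mm². At z = 2.5: the cube (footprint 26×21.5) is included at this height (area 559.00 mm²); the cone at (7, 6.5): at t=0.333 of its height the radius interpolates to r₁+(r₂−r₁)t = 4.500, giving a regular 32-gon of that circumradius (area = (32/2)·4.500²·sin(360°/32) = 63.21 mm²); the r=5 cylinder at (4, 4.5) gives a regular 32-gon of circumradius 5 (constant along its height) (area = (32/2)·5.000²·sin(360°/32) = 78.04 mm²); Subtracting the remaining from the first: starting from the 26×21.5 cube (559.00 mm²), the cone at (7, 6.5) lies wholly inside it (removes its full 63.21 mm² and its 28.23 mm outline becomes a hole wall); the r=5 cylinder at (4, 4.5) partially overlaps it — only the 35.68 mm² overlap (of its 78.04 mm²) is removed, clipping the outline — area = 460.11 mm². Checking containment: at z = 2.5 the cross-section extends beyond the z = 1.25 cross-section by about 11.36 mm².

part overhangs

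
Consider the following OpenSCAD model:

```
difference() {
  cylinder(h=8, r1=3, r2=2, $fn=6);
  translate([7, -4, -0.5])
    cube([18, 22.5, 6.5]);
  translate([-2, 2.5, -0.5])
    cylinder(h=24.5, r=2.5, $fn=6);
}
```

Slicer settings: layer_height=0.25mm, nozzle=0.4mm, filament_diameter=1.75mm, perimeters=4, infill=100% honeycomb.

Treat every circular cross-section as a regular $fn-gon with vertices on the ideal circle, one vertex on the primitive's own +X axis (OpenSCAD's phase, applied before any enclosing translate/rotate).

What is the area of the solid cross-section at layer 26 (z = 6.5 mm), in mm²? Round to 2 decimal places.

10.49 mm²

At z = 6.5 mm: the cone: at t=0.812 of its height the radius interpolates to r₁+(r₂−r₁)t = 2.188, giving a regular 6-gon of that circumradius (area = (6/2)·2.188²·sin(360°/6) = 12.43 mm²); the cube at (7, -4) is not intersected at this z (z outside [-0.5, 6]); the r=2.5 cylinder at (-2, 2.5) contributes a regular 6-gon of circumradius 2.5 (area = (6/2)·2.500²·sin(360°/6) = 16.24 mm²); Subtracting the remaining from the first: starting from the cone (12.43 mm²), the r=2.5 cylinder at (-2, 2.5) partially overlaps it — only the 1.94 mm² overlap (of its 16.24 mm²) is removed, clipping the outline — area = 10.49 mm². Overall, the cross-section is a single solid region. Net area = 10.49 mm².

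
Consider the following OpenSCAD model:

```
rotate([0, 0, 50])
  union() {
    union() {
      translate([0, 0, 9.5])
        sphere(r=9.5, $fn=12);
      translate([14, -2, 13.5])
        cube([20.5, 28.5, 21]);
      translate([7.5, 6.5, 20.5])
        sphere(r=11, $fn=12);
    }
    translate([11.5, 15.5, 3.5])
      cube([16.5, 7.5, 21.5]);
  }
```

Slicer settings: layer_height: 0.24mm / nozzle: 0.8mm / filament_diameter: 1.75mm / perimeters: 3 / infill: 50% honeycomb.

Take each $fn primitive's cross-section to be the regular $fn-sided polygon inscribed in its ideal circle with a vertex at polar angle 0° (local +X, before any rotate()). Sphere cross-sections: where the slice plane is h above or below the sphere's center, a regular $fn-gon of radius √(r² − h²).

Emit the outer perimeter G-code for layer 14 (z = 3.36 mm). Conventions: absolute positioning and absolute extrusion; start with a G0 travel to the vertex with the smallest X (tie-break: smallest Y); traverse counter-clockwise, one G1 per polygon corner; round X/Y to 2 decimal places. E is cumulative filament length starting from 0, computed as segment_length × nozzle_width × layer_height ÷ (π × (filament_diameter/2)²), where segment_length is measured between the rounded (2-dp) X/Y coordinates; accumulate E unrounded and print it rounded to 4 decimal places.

At z = 3.36 mm: the r=9.5 sphere slices to a regular 12-gon of circumradius 7.249 (√(r²−h²) with h=6.14 from center); the cube at (14, -2) is not intersected at this z (z outside [13.5, 34.5]); the sphere at (7.5, 6.5) is not intersected at this z (|z−center|=17.140 > r=11); Taking the union: only the r=9.5 sphere is present, so the union is just that shape — 1 connected region; the cube at (11.5, 15.5) does not reach this height (z outside [3.5, 25]); Taking the union: only the result so far is present, so the union is just that shape — 1 connected region; (whole slice rotated 50° about Z — lengths, areas and connectivity unchanged). The outline is a single polygon with 12 vertices. Extrusion per mm of travel: 0.8 × 0.24 / (π × 0.875²) = 0.079824. Accumulating E over each segment gives final E = 3.5940.

G0 X-7.14 Y1.26 Z3.36
G1 X-6.81 Y-2.48 E0.2997
G1 X-4.66 Y-5.55 E0.5989
G1 X-1.26 Y-7.14 E0.8985
G1 X2.48 Y-6.81 E1.1982
G1 X5.55 Y-4.66 E1.4974
G1 X7.14 Y-1.26 E1.7970
G1 X6.81 Y2.48 E2.0967
G1 X4.66 Y5.55 E2.3959
G1 X1.26 Y7.14 E2.6955
G1 X-2.48 Y6.81 E2.9952
G1 X-5.55 Y4.66 E3.2944
G1 X-7.14 Y1.26 E3.5940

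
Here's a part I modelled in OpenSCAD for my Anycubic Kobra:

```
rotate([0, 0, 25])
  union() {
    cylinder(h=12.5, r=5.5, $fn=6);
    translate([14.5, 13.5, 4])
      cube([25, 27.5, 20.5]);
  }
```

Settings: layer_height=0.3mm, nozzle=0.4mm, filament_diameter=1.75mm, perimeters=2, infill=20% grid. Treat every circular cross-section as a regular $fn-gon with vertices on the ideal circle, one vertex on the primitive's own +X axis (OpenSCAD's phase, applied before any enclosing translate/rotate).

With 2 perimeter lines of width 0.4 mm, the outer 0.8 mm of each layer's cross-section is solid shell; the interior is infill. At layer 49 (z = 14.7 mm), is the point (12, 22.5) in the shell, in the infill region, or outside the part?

At z = 14.7 mm: the cylinder is not intersected at this z (z outside [0, 12.5]); the cube at (14.5, 13.5) (footprint 25×27.5) is included at this height; Combining (union): only the 25×27.5 cube at (14.5, 13.5) is present, so the union is just that shape — 1 connected region; (whole slice rotated 25° about Z — lengths, areas and connectivity unchanged). Overall, the cross-section is a single solid region. Undo the 25° rotation: the query point maps to (20.385, 15.321) in the un-rotated model frame. The nearest boundary edge runs (14.50, 13.50)→(39.50, 13.50); distance from the point to it = 1.82 mm. The point is inside the cross-section and 1.82 mm from the nearest boundary — more than the 0.8 mm shell width (2 × 0.4), so it's in the infill interior.

infill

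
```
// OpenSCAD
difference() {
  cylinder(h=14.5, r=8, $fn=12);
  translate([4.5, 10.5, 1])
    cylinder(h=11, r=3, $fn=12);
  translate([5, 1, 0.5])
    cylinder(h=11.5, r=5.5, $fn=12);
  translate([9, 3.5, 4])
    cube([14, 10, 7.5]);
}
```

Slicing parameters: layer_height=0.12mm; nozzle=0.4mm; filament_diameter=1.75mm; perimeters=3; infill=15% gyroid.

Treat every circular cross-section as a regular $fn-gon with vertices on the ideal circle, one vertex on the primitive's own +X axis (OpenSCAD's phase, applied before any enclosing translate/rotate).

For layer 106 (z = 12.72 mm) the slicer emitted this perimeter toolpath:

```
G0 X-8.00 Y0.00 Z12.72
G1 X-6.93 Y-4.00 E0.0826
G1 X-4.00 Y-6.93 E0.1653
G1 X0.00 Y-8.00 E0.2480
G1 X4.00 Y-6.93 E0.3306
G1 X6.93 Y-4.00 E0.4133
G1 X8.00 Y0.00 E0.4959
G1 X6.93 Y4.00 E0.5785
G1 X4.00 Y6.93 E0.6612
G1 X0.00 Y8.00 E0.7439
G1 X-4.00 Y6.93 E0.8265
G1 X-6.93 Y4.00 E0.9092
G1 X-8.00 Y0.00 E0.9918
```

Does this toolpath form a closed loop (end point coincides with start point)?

Start point (G0): (-8.00, 0.00). End point (last G1): the path returns to the start — closed.

yes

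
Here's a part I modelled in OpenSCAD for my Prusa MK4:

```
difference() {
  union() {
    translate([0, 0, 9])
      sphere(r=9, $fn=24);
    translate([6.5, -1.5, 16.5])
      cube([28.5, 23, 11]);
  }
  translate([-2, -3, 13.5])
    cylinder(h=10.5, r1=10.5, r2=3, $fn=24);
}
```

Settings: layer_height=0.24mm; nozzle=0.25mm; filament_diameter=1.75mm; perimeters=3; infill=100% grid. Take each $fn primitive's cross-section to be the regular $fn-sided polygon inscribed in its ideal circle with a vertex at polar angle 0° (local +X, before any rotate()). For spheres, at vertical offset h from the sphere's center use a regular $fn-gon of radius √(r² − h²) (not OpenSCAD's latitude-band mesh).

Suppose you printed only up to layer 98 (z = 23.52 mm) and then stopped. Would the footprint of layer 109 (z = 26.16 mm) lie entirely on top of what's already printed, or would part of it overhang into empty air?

entirely on top

Compare the two slices. At z = 23.52: the sphere is absent (|z−center|=14.520 > r=9); the cube at (6.5, -1.5) is present — its section is the full 28.5×23 rectangle (area 655.50 mm²); Taking the union: only the 28.5×23 cube at (6.5, -1.5) is present, so the union is just that shape — area = 655.50 mm²; the cone at (-2, -3) contributes a regular 24-gon of circumradius 3.343 (interpolated between r1=10.5 and r2=3 at t=0.954) (area = (24/2)·3.343²·sin(360°/24) = 34.71 mm²); Taking the first minus the rest: starting from the result so far (655.50 mm²), the cone at (-2, -3) misses the remaining region (no effect) — area = 655.50 mm². At z = 26.16: the sphere is not intersected at this z (|z−center|=17.160 > r=9); the cube at (6.5, -1.5) (footprint 28.5×23) is included at this height (area 655.50 mm²); Taking the union: only the 28.5×23 cube at (6.5, -1.5) is present, so the union is just that shape — area = 655.50 mm²; the cone at (-2, -3) does not reach this height (z outside [13.5, 24]); After the difference (first − rest): none of the subtracted shapes is present at this height, so that combined region is unchanged — area = 655.50 mm². Checking containment: the cross-section at z = 26.16 is a subset of the cross-section at z = 23.52.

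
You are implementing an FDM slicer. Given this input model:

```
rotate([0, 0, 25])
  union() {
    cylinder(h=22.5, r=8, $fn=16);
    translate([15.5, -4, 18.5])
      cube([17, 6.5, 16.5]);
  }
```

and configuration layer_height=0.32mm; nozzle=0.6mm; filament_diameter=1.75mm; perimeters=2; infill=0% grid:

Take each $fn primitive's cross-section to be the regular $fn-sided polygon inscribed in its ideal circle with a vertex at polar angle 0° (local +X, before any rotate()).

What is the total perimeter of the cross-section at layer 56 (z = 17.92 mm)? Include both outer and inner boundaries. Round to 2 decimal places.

At z = 17.92 mm: the cylinder: section is a regular 16-gon, circumradius r=8 (perimeter = 2·16·8.000·sin(180°/16) = 49.94 mm); the cube at (15.5, -4) is absent (z outside [18.5, 35]); Merging all regions: only the r=8 cylinder is present, so the union is just that shape — boundary = 49.94 mm; (rotated 25° about Z; rotation is an isometry so areas/perimeters/island counts are preserved). Overall, the cross-section is a single solid region. Total boundary length (outer) = 49.94 mm.

49.94 mm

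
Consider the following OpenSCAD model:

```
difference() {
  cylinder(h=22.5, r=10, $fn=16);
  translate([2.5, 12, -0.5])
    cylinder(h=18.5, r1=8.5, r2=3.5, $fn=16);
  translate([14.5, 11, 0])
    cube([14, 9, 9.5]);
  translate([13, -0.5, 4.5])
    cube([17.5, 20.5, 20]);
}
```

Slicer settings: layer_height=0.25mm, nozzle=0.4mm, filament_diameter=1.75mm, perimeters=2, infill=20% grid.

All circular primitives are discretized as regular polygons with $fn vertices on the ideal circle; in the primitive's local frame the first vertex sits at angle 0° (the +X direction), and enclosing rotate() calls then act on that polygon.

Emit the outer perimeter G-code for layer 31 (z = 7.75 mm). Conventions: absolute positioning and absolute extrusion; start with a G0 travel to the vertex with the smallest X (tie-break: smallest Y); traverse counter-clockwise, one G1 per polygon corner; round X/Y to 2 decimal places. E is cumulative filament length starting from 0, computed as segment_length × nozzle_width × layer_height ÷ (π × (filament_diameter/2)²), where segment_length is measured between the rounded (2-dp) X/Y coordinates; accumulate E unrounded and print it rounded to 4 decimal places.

At z = 7.75 mm: the r=10 cylinder gives a regular 16-gon of circumradius 10 (constant along its height); the cone at (2.5, 12): at t=0.446 of its height the radius interpolates to r₁+(r₂−r₁)t = 6.270, giving a regular 16-gon of that circumradius; the 14×9 cube at (14.5, 11) contributes its full rectangle; the cube at (13, -0.5) is present — its section is the full 17.5×20.5 rectangle; After the difference (first − rest): starting from the r=10 cylinder, the cone at (2.5, 12) partially overlaps it — only the 25.90 mm² overlap (of its 120.37 mm²) is removed, clipping the outline; the 14×9 cube at (14.5, 11) misses the remaining region (no effect); the 17.5×20.5 cube at (13, -0.5) misses the remaining region (no effect) — 1 connected region. The outline is a single polygon with 20 vertices. Extrusion per mm of travel: 0.4 × 0.25 / (π × 0.875²) = 0.041575. Accumulating E over each segment gives final E = 2.6416.

G0 X-10.00 Y0.00 Z7.75
G1 X-9.24 Y-3.83 E0.1623
G1 X-7.07 Y-7.07 E0.3245
G1 X-3.83 Y-9.24 E0.4866
G1 X0.00 Y-10.00 E0.6489
G1 X3.83 Y-9.24 E0.8113
G1 X7.07 Y-7.07 E0.9734
G1 X9.24 Y-3.83 E1.1355
G1 X10.00 Y0.00 E1.2978
G1 X9.24 Y3.83 E1.4602
G1 X7.07 Y7.07 E1.6223
G1 X6.63 Y7.36 E1.6442
G1 X4.90 Y6.21 E1.7306
G1 X2.50 Y5.73 E1.8323
G1 X0.10 Y6.21 E1.9341
G1 X-1.93 Y7.57 E2.0357
G1 X-3.14 Y9.37 E2.1259
G1 X-3.83 Y9.24 E2.1550
G1 X-7.07 Y7.07 E2.3172
G1 X-9.24 Y3.83 E2.4793
G1 X-10.00 Y0.00 E2.6416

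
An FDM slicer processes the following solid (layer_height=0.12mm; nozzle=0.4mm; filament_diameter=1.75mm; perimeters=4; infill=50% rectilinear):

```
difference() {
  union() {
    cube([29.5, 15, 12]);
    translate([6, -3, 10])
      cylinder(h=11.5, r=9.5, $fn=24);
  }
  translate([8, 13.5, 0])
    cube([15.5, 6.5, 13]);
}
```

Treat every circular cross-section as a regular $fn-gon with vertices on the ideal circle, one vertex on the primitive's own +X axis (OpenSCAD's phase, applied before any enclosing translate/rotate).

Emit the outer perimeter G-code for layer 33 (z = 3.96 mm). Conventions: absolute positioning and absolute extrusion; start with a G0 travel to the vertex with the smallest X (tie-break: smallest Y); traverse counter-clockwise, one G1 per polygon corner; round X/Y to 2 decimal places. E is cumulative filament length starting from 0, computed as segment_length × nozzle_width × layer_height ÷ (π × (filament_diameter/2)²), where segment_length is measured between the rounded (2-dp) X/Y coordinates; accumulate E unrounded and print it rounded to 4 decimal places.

G0 X0.00 Y0.00 Z3.96
G1 X29.50 Y0.00 E0.5887
G1 X29.50 Y15.00 E0.8880
G1 X23.50 Y15.00 E1.0078
G1 X23.50 Y13.50 E1.0377
G1 X8.00 Y13.50 E1.3470
G1 X8.00 Y15.00 E1.3770
G1 X0.00 Y15.00 E1.5366
G1 X0.00 Y0.00 E1.8360

At z = 3.96 mm: the cube (footprint 29.5×15) is included at this height; the cylinder at (6, -3) does not reach this height (z outside [10, 21.5]); Combining (union): only the 29.5×15 cube is present, so the union is just that shape — 1 connected region; the cube at (8, 13.5) (footprint 15.5×6.5) is included at this height; Subtracting the remaining from the first: starting from that combined region, the 15.5×6.5 cube at (8, 13.5) partially overlaps it — only the 23.25 mm² overlap (of its 100.75 mm²) is removed, clipping the outline — 1 connected region. The outline is a single polygon with 8 vertices. Extrusion per mm of travel: 0.4 × 0.12 / (π × 0.875²) = 0.019956. Accumulating E over each segment gives final E = 1.8360.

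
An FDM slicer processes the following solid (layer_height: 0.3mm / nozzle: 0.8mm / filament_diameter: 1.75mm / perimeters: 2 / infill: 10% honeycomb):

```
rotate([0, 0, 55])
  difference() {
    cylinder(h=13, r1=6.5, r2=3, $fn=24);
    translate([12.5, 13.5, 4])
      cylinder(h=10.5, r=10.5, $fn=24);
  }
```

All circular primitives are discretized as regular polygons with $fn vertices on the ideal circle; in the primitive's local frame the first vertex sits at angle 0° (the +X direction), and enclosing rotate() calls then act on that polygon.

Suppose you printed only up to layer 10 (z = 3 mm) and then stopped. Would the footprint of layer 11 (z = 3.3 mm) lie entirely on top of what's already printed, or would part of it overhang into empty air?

Compare the two slices. At z = 3: the cone: at t=0.231 of its height the radius interpolates to r₁+(r₂−r₁)t = 5.692, giving a regular 24-gon of that circumradius (area = (24/2)·5.692²·sin(360°/24) = 100.64 mm²); the cylinder at (12.5, 13.5) is not intersected at this z (z outside [4, 14.5]); After the difference (first − rest): none of the subtracted shapes is present at this height, so the cone is unchanged — area = 100.64 mm²; (whole slice rotated 55° about Z — lengths, areas and connectivity unchanged). At z = 3.3: the cone: at t=0.254 of its height the radius interpolates to r₁+(r₂−r₁)t = 5.612, giving a regular 24-gon of that circumradius (area = (24/2)·5.612²·sin(360°/24) = 97.80 mm²); the cylinder at (12.5, 13.5) does not reach this height (z outside [4, 14.5]); Subtracting the remaining from the first: none of the subtracted shapes is present at this height, so the cone is unchanged — area = 97.80 mm²; (whole slice rotated 55° about Z — lengths, areas and connectivity unchanged). Checking containment: the cross-section at z = 3.3 is a subset of the cross-section at z = 3.

entirely on top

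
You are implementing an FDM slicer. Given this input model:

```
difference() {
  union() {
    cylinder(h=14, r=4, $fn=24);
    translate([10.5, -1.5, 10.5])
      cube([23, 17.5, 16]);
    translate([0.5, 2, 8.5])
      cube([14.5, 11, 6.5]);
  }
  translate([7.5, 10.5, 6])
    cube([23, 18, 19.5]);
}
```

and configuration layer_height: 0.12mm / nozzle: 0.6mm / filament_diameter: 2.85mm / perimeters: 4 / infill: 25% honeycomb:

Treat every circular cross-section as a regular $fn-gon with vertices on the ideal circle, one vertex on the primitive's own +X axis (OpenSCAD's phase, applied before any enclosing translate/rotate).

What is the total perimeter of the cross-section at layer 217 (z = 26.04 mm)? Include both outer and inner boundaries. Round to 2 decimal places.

At z = 26.04 mm: the cylinder is absent (z outside [0, 14]); the cube at (10.5, -1.5) is present — its section is the full 23×17.5 rectangle (perimeter 81.00 mm); the cube at (0.5, 2) is not intersected at this z (z outside [8.5, 15]); Taking the union: only the 23×17.5 cube at (10.5, -1.5) is present, so the union is just that shape — boundary = 81.00 mm; the cube at (7.5, 10.5) is not intersected at this z (z outside [6, 25.5]); Subtracting the remaining from the first: none of the subtracted shapes is present at this height, so that combined region is unchanged — boundary = 81.00 mm. Overall, the cross-section is a single solid region. Total boundary length (outer) = 81.00 mm.

81.00 mm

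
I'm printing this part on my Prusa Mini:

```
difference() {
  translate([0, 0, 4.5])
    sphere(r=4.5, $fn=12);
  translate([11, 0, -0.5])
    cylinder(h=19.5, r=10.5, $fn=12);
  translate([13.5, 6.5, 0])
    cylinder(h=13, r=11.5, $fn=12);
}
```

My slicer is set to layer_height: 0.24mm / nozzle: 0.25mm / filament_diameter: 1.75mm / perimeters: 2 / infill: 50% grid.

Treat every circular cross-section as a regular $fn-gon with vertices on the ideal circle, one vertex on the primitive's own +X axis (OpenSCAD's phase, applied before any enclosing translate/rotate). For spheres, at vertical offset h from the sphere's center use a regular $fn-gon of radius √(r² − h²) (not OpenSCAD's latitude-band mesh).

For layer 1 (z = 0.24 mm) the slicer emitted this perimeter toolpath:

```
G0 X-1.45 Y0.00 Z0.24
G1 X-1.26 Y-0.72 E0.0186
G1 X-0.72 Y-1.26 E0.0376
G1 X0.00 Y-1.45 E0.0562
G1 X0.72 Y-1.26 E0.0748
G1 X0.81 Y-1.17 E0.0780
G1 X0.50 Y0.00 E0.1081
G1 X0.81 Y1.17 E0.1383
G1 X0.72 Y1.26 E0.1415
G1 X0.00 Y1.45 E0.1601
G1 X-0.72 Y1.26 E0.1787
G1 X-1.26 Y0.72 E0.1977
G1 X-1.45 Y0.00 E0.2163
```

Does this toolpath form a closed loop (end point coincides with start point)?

Start point (G0): (-1.45, 0.00). End point (last G1): the path returns to the start — closed.

yes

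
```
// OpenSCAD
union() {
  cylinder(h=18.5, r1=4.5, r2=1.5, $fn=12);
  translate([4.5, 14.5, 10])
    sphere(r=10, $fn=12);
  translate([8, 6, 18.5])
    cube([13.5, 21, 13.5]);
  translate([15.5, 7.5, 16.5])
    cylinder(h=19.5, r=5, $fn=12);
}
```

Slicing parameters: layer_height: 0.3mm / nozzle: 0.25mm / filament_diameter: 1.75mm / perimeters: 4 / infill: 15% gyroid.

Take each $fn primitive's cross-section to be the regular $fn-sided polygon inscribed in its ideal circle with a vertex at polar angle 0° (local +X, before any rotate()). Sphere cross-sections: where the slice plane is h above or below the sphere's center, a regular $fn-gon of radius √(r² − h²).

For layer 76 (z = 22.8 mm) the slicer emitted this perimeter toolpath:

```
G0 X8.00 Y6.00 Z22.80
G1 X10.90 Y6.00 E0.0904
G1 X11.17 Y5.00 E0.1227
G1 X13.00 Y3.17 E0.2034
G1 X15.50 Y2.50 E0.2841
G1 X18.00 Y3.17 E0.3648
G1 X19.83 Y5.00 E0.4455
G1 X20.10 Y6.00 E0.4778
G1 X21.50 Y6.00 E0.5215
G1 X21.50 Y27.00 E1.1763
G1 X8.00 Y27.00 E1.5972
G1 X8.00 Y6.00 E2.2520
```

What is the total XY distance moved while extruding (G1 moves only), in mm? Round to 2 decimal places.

72.22 mm

Sum the Euclidean lengths of each G1 segment: total = 72.22 mm.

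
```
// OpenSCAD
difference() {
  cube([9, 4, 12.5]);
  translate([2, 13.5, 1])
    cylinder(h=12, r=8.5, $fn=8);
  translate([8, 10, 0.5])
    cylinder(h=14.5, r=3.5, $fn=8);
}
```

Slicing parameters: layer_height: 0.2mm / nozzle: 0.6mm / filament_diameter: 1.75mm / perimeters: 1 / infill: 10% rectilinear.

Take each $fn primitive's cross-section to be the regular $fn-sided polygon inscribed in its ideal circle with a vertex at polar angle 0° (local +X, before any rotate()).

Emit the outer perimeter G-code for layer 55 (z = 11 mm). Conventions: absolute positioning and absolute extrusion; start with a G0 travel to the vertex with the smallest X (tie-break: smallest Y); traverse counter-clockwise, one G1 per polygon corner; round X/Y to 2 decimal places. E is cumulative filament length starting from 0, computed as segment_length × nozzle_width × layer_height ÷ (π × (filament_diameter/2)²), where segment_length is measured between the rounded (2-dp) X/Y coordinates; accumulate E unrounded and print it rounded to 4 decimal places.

G0 X0.00 Y0.00 Z11.00
G1 X9.00 Y0.00 E0.4490
G1 X9.00 Y4.00 E0.6486
G1 X0.00 Y4.00 E1.0976
G1 X0.00 Y0.00 E1.2971

At z = 11 mm: the cube (footprint 9×4) is included at this height; the r=8.5 cylinder at (2, 13.5) contributes a regular 8-gon of circumradius 8.5; the cylinder at (8, 10): section is a regular 8-gon, circumradius r=3.5; Taking the first minus the rest: starting from the 9×4 cube, the r=8.5 cylinder at (2, 13.5) misses the remaining region (no effect); the r=3.5 cylinder at (8, 10) misses the remaining region (no effect) — 1 connected region. The outline is a single polygon with 4 vertices. Extrusion per mm of travel: 0.6 × 0.2 / (π × 0.875²) = 0.049890. Accumulating E over each segment gives final E = 1.2971.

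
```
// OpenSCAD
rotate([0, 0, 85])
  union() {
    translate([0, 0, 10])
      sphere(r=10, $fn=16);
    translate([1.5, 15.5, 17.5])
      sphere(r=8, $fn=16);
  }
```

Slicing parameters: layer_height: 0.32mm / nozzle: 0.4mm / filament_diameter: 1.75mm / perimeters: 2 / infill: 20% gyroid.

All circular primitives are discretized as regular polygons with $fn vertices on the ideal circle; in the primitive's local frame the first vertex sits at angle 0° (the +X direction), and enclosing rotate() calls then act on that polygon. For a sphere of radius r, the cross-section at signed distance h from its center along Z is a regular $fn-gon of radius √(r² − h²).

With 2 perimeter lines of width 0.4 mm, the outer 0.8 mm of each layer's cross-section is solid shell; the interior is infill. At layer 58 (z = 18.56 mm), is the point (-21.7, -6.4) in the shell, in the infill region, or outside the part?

At z = 18.56 mm: the r=10 sphere contributes a regular 16-gon of circumradius √(10²−8.56²) = 5.170; the r=8 sphere at (1.5, 15.5) slices to a regular 16-gon of circumradius 7.929 (√(r²−h²) with h=1.06 from center); Merging all regions: the 2 present regions are separate (no shared area or edge), so areas and boundary lengths simply add and each stays a separate island — 2 connected regions; (rotated 85° about Z; rotation is an isometry so areas/perimeters/island counts are preserved). Overall, the cross-section has 2 separate islands. Undo the 85° rotation: the query point maps to (-8.267, 21.060) in the un-rotated model frame. The nearest boundary edge runs (-5.83, 18.53)→(-4.11, 21.11); distance from the point to it = 3.43 mm. The point is not inside any of the regions above, so it lies outside the cross-section (3.43 mm from the nearest boundary).

outside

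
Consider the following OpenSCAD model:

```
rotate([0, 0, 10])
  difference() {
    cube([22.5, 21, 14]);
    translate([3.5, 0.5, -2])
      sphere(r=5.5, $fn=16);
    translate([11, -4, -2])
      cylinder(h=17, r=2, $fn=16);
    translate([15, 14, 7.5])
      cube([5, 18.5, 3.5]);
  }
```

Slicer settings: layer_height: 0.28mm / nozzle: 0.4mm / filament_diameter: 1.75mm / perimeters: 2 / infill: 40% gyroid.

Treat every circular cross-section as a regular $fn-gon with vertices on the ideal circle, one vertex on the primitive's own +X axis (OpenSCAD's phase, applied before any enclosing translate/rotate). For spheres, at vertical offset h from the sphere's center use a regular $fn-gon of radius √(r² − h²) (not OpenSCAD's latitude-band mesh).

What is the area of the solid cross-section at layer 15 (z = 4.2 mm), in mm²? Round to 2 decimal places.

At z = 4.2 mm: the 22.5×21 cube contributes its full rectangle (area 472.50 mm²); the sphere at (3.5, 0.5) is not intersected at this z (|z−center|=6.200 > r=5.5); the r=2 cylinder at (11, -4) contributes a regular 16-gon of circumradius 2 (area = (16/2)·2.000²·sin(360°/16) = 12.25 mm²); the cube at (15, 14) does not reach this height (z outside [7.5, 11]); Taking the first minus the rest: starting from the 22.5×21 cube (472.50 mm²), the r=2 cylinder at (11, -4) misses the remaining region (no effect) — area = 472.50 mm²; (whole slice rotated 10° about Z — lengths, areas and connectivity unchanged). Overall, the cross-section is a single solid region. Net area = 472.50 mm².

472.50 mm²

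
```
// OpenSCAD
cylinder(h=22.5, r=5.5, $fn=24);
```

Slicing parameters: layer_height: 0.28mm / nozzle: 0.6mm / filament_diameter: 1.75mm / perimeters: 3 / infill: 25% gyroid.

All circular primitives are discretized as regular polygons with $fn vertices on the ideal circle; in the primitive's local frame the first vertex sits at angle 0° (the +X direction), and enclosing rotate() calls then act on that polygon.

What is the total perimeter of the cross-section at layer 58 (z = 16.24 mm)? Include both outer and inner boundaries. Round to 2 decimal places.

At z = 16.24 mm: the cylinder: section is a regular 24-gon, circumradius r=5.5 (perimeter = 2·24·5.500·sin(180°/24) = 34.46 mm). Overall, the cross-section is a single solid region. Total boundary length (outer) = 34.46 mm.

34.46 mm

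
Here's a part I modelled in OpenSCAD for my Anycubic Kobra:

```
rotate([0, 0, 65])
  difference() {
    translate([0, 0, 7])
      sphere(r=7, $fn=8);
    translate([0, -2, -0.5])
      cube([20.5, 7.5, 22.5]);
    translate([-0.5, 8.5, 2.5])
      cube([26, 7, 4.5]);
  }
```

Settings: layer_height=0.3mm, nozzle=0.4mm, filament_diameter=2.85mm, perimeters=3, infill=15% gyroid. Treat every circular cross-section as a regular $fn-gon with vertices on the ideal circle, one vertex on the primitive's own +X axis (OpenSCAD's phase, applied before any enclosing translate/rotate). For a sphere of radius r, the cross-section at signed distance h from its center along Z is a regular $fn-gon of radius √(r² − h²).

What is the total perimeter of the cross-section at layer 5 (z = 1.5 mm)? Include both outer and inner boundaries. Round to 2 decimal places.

27.55 mm

At z = 1.5 mm: the r=7 sphere slices to a regular 8-gon of circumradius 4.330 (√(r²−h²) with h=5.5 from center) (perimeter = 2·8·4.330·sin(180°/8) = 26.51 mm); the 20.5×7.5 cube at (0, -2) contributes its full rectangle (perimeter 56.00 mm); the cube at (-0.5, 8.5) is not intersected at this z (z outside [2.5, 7]); After the difference (first − rest): starting from the r=7 sphere, the 20.5×7.5 cube at (0, -2) partially overlaps it — only the 21.09 mm² overlap (of its 153.75 mm²) is removed, clipping the outline — boundary = 27.55 mm; (rotated 65° about Z; rotation is an isometry so areas/perimeters/island counts are preserved). Overall, the cross-section is a single solid region. Total boundary length (outer) = 27.55 mm.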